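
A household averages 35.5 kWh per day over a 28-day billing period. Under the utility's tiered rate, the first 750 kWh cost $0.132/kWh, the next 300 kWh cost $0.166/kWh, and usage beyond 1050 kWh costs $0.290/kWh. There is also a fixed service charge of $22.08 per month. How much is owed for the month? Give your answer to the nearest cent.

$161.58

Usage = 35.5 kWh/day × 28 days = 994 kWh
First 750 kWh × $0.132 = $99.00
Next 244 kWh × $0.166 = $40.50
Remaining tier: 0 kWh (not reached)
Energy charge = $139.50; + service $22.08 = $161.58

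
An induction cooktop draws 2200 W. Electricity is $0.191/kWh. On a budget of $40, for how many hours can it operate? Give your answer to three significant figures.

95.2 h

Energy budget = $40 / $0.191 per kWh = 209.4 kWh = 209,424 Wh
Runtime = 209,424 Wh / 2200 W = 95.19 h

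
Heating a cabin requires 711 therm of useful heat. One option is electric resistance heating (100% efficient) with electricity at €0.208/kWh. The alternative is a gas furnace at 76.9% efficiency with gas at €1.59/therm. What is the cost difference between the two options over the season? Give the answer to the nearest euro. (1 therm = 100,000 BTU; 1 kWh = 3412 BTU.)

€2864

Heat load = 711 therm × 100,000 = 71,100,000 BTU
Gas: input = 71,100,000 / 0.769 = 92,457,737 BTU = 924.6 therm → 924.6 × €1.59 = €1,470.08
Electric: 71,100,000 BTU / 3412 = 20,840 kWh → × €0.208 = €4,334.35
Difference = |€1,470.08 − €4,334.35| = €2,864.27 ≈ €2864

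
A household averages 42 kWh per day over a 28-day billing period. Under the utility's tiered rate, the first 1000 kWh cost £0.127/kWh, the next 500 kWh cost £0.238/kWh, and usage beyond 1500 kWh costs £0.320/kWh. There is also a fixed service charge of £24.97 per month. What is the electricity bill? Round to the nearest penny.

£193.86

Usage = 42 kWh/day × 28 days = 1176 kWh
First 1000 kWh × £0.127 = £127.00
Next 176 kWh × £0.238 = £41.89
Remaining tier: 0 kWh (not reached)
Energy charge = £168.89; + service £24.97 = £193.86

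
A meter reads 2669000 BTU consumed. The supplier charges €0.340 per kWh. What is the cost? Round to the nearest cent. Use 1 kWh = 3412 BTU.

€265.96

2669000 BTU × (0.00029308 kWh/BTU) = 782.2 kWh
Cost = 782.2 kWh × €0.340/kWh = €265.96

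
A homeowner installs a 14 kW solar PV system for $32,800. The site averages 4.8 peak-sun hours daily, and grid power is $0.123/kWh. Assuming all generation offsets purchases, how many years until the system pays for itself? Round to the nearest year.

11 years

Daily generation = 14 kW × 4.8 h = 67.2 kWh
Annual generation = 67.2 × 365 = 24528 kWh
Annual savings = 24528 × $0.123 = $3,016.94
Payback = $32,800 / $3,016.94 = 10.9 years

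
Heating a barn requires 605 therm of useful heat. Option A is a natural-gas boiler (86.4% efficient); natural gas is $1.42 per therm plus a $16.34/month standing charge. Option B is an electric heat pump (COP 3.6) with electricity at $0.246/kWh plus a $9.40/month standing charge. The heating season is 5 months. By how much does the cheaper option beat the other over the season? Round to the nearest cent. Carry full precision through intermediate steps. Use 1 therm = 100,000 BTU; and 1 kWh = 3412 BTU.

Heat load = 605 therm × 100,000 = 60,500,000 BTU
Gas: input = 60,500,000 / 0.864 = 70,023,148 BTU = 700.2 therm → 700.2 × $1.42 = $994.33; + 5 × $16.34 standing = $1,076.03
Heat pump: 60,500,000 BTU / 3412 = 17,730 kWh heat; / 3.6 = 4,925 kWh in → × $0.246 = $1,211.65; + 5 × $9.40 standing = $1,258.65
Difference = |$1,076.03 − $1,258.65| = $182.63

$182.63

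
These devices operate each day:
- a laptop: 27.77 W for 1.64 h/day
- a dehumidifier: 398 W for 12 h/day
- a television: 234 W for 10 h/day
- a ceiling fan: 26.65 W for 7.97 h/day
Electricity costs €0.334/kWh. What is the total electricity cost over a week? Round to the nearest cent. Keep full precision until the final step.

laptop: 27.77 W × 1.64 h × 7 d = 319 Wh = 0.3188 kWh
dehumidifier: 398 W × 12 h × 7 d = 33,432 Wh = 33.43 kWh
television: 234 W × 10 h × 7 d = 16,380 Wh = 16.38 kWh
ceiling fan: 26.65 W × 7.97 h × 7 d = 1,487 Wh = 1.487 kWh
Total energy = 0.3188 + 33.43 + 16.38 + 1.487 = 51.62 kWh
Cost = 51.62 kWh × €0.334 = €17.24

€17.24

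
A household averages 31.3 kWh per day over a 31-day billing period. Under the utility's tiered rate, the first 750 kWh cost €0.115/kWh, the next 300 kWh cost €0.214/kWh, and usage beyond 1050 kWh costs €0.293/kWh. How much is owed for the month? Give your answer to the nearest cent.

€133.39

Usage = 31.3 kWh/day × 31 days = 970.3 kWh
First 750 kWh × €0.115 = €86.25
Next 220.3 kWh × €0.214 = €47.14
Remaining tier: 0 kWh (not reached)
Total = €133.39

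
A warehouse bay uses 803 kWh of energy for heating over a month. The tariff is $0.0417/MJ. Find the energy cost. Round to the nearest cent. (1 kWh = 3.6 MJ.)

803 kWh × (3.6 MJ/kWh) = 2,891 MJ
Cost = 2,891 MJ × $0.0417/MJ = $120.55

$120.55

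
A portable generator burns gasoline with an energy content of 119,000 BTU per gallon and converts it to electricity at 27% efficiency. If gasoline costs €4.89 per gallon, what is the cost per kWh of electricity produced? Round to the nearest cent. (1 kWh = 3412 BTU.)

€0.52

Electrical output per gallon = 119,000 BTU × 0.27 / 3412 BTU/kWh = 9.417 kWh
Cost per kWh = €4.89 / 9.417 kWh = €0.519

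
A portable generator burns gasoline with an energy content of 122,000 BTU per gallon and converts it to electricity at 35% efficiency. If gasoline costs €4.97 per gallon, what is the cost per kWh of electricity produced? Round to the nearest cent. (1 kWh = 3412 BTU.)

€0.40

Electrical output per gallon = 122,000 BTU × 0.35 / 3412 BTU/kWh = 12.51 kWh
Cost per kWh = €4.97 / 12.51 kWh = €0.397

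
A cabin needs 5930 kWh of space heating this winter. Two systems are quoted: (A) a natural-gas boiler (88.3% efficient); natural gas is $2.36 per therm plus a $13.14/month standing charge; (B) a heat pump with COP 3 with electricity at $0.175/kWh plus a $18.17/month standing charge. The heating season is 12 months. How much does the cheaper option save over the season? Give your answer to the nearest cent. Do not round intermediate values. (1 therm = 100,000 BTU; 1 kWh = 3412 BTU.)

Heat load = 5930 kWh × 3412 = 20,233,160 BTU
Gas: input = 20,233,160 / 0.883 = 22,914,111 BTU = 229.1 therm → 229.1 × $2.36 = $540.77; + 12 × $13.14 standing = $698.45
Heat pump: 20,233,160 BTU / 3412 = 5,930 kWh heat; / 3 = 1,977 kWh in → × $0.175 = $345.92; + 12 × $18.17 standing = $563.96
Difference = |$698.45 − $563.96| = $134.50

$134.50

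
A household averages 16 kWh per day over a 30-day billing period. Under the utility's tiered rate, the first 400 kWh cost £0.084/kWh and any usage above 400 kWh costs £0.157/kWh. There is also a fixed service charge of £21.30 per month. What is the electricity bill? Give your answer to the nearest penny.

£67.46

Usage = 16 kWh/day × 30 days = 480 kWh
First 400 kWh × £0.084 = £33.60
Remaining 80 kWh × £0.157 = £12.56
Energy charge = £46.16; + service £21.30 = £67.46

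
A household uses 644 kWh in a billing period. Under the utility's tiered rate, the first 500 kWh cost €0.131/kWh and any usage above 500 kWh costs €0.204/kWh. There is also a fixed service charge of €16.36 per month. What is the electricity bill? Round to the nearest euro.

€111

First 500 kWh × €0.131 = €65.50
Remaining 144 kWh × €0.204 = €29.38
Energy charge = €94.88; + service €16.36 = €111.24 ≈ €111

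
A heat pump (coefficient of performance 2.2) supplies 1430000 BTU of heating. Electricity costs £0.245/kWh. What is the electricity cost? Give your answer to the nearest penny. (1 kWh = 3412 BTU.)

Heat delivered = 1,430,000 BTU / 3412 = 419.1 kWh
Electrical input = 419.1 kWh / 2.2 = 190.5 kWh
Cost = 190.5 × £0.245/kWh = £46.67

£46.67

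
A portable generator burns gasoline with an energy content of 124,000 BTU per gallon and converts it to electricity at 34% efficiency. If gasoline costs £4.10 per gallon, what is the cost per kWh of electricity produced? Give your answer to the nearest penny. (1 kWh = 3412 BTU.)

Electrical output per gallon = 124,000 BTU × 0.34 / 3412 BTU/kWh = 12.36 kWh
Cost per kWh = £4.10 / 12.36 kWh = £0.332

£0.33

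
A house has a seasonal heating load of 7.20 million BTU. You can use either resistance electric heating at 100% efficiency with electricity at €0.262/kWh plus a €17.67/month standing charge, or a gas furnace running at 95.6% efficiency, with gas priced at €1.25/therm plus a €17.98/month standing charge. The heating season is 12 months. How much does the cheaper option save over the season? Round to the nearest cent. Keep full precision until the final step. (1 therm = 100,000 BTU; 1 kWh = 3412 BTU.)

€455.01

Heat load = 7.20 × 10⁶ BTU = 7,200,000 BTU
Gas: input = 7,200,000 / 0.956 = 7,531,381 BTU = 75.31 therm → 75.31 × €1.25 = €94.14; + 12 × €17.98 standing = €309.90
Electric: 7,200,000 BTU / 3412 = 2,110 kWh → × €0.262 = €552.87; + 12 × €17.67 standing = €764.91
Difference = |€309.90 − €764.91| = €455.01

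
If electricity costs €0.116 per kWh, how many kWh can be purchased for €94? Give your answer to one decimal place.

€94 / €0.116 per kWh = 810.3 kWh

810.3 kWh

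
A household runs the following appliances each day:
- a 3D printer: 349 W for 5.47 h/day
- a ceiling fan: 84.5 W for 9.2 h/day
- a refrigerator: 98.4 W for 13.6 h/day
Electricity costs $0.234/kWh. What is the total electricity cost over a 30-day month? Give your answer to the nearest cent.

$28.25

3D printer: 349 W × 5.47 h × 30 d = 57,271 Wh = 57.27 kWh
ceiling fan: 84.5 W × 9.2 h × 30 d = 23,322 Wh = 23.32 kWh
refrigerator: 98.4 W × 13.6 h × 30 d = 40,147 Wh = 40.15 kWh
Total energy = 57.27 + 23.32 + 40.15 = 120.7 kWh
Cost = 120.7 kWh × $0.234 = $28.25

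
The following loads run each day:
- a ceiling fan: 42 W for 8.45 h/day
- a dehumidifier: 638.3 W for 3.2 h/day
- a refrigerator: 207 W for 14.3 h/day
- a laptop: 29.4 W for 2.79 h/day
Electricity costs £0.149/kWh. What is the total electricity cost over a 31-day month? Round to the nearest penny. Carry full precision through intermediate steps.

ceiling fan: 42 W × 8.45 h × 31 d = 11,002 Wh = 11 kWh
dehumidifier: 638.3 W × 3.2 h × 31 d = 63,319 Wh = 63.32 kWh
refrigerator: 207 W × 14.3 h × 31 d = 91,763 Wh = 91.76 kWh
laptop: 29.4 W × 2.79 h × 31 d = 2,543 Wh = 2.543 kWh
Total energy = 11 + 63.32 + 91.76 + 2.543 = 168.6 kWh
Cost = 168.6 kWh × £0.149 = £25.13

£25.13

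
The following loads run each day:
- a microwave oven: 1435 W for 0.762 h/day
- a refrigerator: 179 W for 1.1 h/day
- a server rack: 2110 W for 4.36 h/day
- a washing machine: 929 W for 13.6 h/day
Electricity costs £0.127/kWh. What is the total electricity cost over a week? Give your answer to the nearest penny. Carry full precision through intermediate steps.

£20.56

microwave oven: 1435 W × 0.762 h × 7 d = 7,654 Wh = 7.654 kWh
refrigerator: 179 W × 1.1 h × 7 d = 1,378 Wh = 1.378 kWh
server rack: 2110 W × 4.36 h × 7 d = 64,397 Wh = 64.4 kWh
washing machine: 929 W × 13.6 h × 7 d = 88,441 Wh = 88.44 kWh
Total energy = 7.654 + 1.378 + 64.4 + 88.44 = 161.9 kWh
Cost = 161.9 kWh × £0.127 = £20.56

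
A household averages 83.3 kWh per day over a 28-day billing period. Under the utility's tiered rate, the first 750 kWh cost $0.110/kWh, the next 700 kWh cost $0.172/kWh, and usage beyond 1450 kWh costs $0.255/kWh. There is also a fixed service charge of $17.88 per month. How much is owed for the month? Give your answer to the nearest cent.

Usage = 83.3 kWh/day × 28 days = 2332.4 kWh
First 750 kWh × $0.110 = $82.50
Next 700 kWh × $0.172 = $120.40
Remaining 882.4 kWh × $0.255 = $225.01
Energy charge = $427.91; + service $17.88 = $445.79

$445.79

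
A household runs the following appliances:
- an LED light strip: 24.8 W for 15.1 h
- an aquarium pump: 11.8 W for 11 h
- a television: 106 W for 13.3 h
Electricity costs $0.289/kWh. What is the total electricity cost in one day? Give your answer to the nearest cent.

$0.55

LED light strip: 24.8 W × 15.1 h = 374 Wh = 0.3745 kWh
aquarium pump: 11.8 W × 11 h = 130 Wh = 0.1298 kWh
television: 106 W × 13.3 h = 1,410 Wh = 1.41 kWh
Total energy = 0.3745 + 0.1298 + 1.41 = 1.914 kWh
Cost = 1.914 kWh × $0.289 = $0.55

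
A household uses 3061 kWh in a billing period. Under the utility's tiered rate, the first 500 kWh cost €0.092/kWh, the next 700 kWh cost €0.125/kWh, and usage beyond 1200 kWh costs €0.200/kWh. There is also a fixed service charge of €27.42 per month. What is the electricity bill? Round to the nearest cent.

€533.12

First 500 kWh × €0.092 = €46.00
Next 700 kWh × €0.125 = €87.50
Remaining 1861 kWh × €0.200 = €372.20
Energy charge = €505.70; + service €27.42 = €533.12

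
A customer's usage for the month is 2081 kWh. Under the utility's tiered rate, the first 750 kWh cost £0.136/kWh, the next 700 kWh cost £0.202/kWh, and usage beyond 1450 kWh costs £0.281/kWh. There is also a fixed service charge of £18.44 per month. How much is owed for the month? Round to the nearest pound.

£439

First 750 kWh × £0.136 = £102.00
Next 700 kWh × £0.202 = £141.40
Remaining 631 kWh × £0.281 = £177.31
Energy charge = £420.71; + service £18.44 = £439.15 ≈ £439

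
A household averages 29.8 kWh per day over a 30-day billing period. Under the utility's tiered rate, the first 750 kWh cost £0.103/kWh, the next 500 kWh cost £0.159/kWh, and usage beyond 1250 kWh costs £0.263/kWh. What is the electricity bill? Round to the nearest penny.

£100.15

Usage = 29.8 kWh/day × 30 days = 894 kWh
First 750 kWh × £0.103 = £77.25
Next 144 kWh × £0.159 = £22.90
Remaining tier: 0 kWh (not reached)
Total = £100.15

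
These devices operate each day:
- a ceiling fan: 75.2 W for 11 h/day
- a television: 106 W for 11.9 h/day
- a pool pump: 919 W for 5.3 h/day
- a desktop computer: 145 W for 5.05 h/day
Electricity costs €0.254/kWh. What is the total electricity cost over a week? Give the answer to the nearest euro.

ceiling fan: 75.2 W × 11 h × 7 d = 5,790 Wh = 5.79 kWh
television: 106 W × 11.9 h × 7 d = 8,830 Wh = 8.83 kWh
pool pump: 919 W × 5.3 h × 7 d = 34,095 Wh = 34.09 kWh
desktop computer: 145 W × 5.05 h × 7 d = 5,126 Wh = 5.126 kWh
Total energy = 5.79 + 8.83 + 34.09 + 5.126 = 53.84 kWh
Cost = 53.84 kWh × €0.254 = €13.68 ≈ €14

€14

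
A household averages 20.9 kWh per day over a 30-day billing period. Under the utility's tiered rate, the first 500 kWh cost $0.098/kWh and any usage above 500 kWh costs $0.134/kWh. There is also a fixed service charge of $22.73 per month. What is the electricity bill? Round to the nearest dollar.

$89

Usage = 20.9 kWh/day × 30 days = 627 kWh
First 500 kWh × $0.098 = $49.00
Remaining 127 kWh × $0.134 = $17.02
Energy charge = $66.02; + service $22.73 = $88.75 ≈ $89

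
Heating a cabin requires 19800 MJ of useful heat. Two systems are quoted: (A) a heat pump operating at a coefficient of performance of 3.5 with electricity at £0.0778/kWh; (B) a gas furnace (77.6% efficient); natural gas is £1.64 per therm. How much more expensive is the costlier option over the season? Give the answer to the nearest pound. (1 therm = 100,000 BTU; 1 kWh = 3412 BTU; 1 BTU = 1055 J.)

£274

Heat load = 19800 MJ = 19,800,000,000 J / 1055 = 18,767,773 BTU
Gas: input = 18,767,773 / 0.776 = 24,185,274 BTU = 241.9 therm → 241.9 × £1.64 = £396.64
Heat pump: 18,767,773 BTU / 3412 = 5,501 kWh heat; / 3.5 = 1,572 kWh in → × £0.0778 = £122.27
Difference = |£396.64 − £122.27| = £274.37 ≈ £274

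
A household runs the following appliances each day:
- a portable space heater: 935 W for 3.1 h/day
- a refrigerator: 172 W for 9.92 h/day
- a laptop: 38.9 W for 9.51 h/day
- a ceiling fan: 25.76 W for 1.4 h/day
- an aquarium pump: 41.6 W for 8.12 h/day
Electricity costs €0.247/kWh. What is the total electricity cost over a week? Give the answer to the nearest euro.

portable space heater: 935 W × 3.1 h × 7 d = 20,290 Wh = 20.29 kWh
refrigerator: 172 W × 9.92 h × 7 d = 11,944 Wh = 11.94 kWh
laptop: 38.9 W × 9.51 h × 7 d = 2,590 Wh = 2.59 kWh
ceiling fan: 25.76 W × 1.4 h × 7 d = 252 Wh = 0.2524 kWh
aquarium pump: 41.6 W × 8.12 h × 7 d = 2,365 Wh = 2.365 kWh
Total energy = 20.29 + 11.94 + 2.59 + 0.2524 + 2.365 = 37.44 kWh
Cost = 37.44 kWh × €0.247 = €9.25 ≈ €9

€9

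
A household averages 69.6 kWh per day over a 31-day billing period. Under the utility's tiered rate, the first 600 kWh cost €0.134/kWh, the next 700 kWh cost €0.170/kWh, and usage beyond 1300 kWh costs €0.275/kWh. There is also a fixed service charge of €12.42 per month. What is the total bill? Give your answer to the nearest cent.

€447.66

Usage = 69.6 kWh/day × 31 days = 2157.6 kWh
First 600 kWh × €0.134 = €80.40
Next 700 kWh × €0.170 = €119.00
Remaining 857.6 kWh × €0.275 = €235.84
Energy charge = €435.24; + service €12.42 = €447.66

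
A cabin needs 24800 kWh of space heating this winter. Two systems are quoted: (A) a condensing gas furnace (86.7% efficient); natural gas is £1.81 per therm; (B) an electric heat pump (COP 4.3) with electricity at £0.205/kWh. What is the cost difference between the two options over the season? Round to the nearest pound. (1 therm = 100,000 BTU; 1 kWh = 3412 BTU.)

£584

Heat load = 24800 kWh × 3412 = 84,617,600 BTU
Gas: input = 84,617,600 / 0.867 = 97,598,155 BTU = 976 therm → 976 × £1.81 = £1,766.53
Heat pump: 84,617,600 BTU / 3412 = 24,800 kWh heat; / 4.3 = 5,767 kWh in → × £0.205 = £1,182.33
Difference = |£1,766.53 − £1,182.33| = £584.20 ≈ £584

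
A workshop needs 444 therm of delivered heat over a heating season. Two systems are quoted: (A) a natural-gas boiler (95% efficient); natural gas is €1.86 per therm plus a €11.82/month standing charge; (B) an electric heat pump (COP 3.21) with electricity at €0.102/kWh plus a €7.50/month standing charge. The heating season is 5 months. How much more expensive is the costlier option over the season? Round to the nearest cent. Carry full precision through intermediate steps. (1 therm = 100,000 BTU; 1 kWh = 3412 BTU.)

€477.41

Heat load = 444 therm × 100,000 = 44,400,000 BTU
Gas: input = 44,400,000 / 0.95 = 46,736,842 BTU = 467.4 therm → 467.4 × €1.86 = €869.31; + 5 × €11.82 standing = €928.41
Heat pump: 44,400,000 BTU / 3412 = 13,010 kWh heat; / 3.21 = 4,054 kWh in → × €0.102 = €413.49; + 5 × €7.50 standing = €450.99
Difference = |€928.41 − €450.99| = €477.41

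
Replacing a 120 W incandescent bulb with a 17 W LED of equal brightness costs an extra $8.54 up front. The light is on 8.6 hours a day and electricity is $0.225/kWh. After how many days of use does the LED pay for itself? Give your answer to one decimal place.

42.8 days

Power saved = 120 − 17 = 103 W
Daily energy saved = 103 W × 8.6 h = 885.8 Wh = 0.8858 kWh
Daily savings = 0.8858 × $0.225 = $0.1993
Payback = $8.54 / $0.1993 per day = 42.85 days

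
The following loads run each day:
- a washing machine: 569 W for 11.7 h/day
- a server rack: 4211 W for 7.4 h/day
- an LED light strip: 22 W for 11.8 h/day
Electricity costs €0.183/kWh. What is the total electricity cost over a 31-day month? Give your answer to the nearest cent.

€216.02

washing machine: 569 W × 11.7 h × 31 d = 206,376 Wh = 206.4 kWh
server rack: 4211 W × 7.4 h × 31 d = 966,003 Wh = 966 kWh
LED light strip: 22 W × 11.8 h × 31 d = 8,048 Wh = 8.048 kWh
Total energy = 206.4 + 966 + 8.048 = 1,180 kWh
Cost = 1,180 kWh × €0.183 = €216.02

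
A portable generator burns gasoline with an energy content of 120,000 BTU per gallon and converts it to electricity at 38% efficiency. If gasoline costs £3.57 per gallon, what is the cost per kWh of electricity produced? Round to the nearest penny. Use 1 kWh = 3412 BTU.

Electrical output per gallon = 120,000 BTU × 0.38 / 3412 BTU/kWh = 13.36 kWh
Cost per kWh = £3.57 / 13.36 kWh = £0.267

£0.27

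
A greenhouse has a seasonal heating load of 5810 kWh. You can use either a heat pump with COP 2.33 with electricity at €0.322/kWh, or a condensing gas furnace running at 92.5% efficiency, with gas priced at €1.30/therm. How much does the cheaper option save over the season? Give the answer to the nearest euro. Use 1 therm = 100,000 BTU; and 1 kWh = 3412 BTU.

€524

Heat load = 5810 kWh × 3412 = 19,823,720 BTU
Gas: input = 19,823,720 / 0.925 = 21,431,049 BTU = 214.3 therm → 214.3 × €1.30 = €278.60
Heat pump: 19,823,720 BTU / 3412 = 5,810 kWh heat; / 2.33 = 2,494 kWh in → × €0.322 = €802.93
Difference = |€278.60 − €802.93| = €524.32 ≈ €524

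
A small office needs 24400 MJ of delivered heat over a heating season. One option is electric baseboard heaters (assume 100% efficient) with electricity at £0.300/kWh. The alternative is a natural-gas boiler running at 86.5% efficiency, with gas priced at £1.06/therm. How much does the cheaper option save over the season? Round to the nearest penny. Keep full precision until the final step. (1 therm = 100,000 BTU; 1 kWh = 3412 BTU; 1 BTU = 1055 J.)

£1750.11

Heat load = 24400 MJ = 24,400,000,000 J / 1055 = 23,127,962 BTU
Gas: input = 23,127,962 / 0.865 = 26,737,528 BTU = 267.4 therm → 267.4 × £1.06 = £283.42
Electric: 23,127,962 BTU / 3412 = 6,778 kWh → × £0.300 = £2,033.53
Difference = |£283.42 − £2,033.53| = £1,750.11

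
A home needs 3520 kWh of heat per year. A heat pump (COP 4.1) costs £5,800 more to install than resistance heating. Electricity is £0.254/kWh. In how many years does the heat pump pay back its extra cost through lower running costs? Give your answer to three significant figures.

Resistance: 3520 kWh × £0.254 = £894.08/yr
Heat pump: 3520 / 4.1 = 858.5 kWh in → × £0.254 = £218.07/yr
Annual savings = £676.01
Payback = £5,800 / £676.01 = 8.58 years

8.58 years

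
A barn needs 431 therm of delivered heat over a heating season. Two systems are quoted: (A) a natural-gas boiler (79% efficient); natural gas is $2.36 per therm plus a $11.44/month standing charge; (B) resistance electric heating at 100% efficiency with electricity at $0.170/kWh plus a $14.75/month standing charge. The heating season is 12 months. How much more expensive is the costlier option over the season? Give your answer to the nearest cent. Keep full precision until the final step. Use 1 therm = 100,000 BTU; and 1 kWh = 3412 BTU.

$899.60

Heat load = 431 therm × 100,000 = 43,100,000 BTU
Gas: input = 43,100,000 / 0.790 = 54,556,962 BTU = 545.6 therm → 545.6 × $2.36 = $1,287.54; + 12 × $11.44 standing = $1,424.82
Electric: 43,100,000 BTU / 3412 = 12,630 kWh → × $0.170 = $2,147.42; + 12 × $14.75 standing = $2,324.42
Difference = |$1,424.82 − $2,324.42| = $899.60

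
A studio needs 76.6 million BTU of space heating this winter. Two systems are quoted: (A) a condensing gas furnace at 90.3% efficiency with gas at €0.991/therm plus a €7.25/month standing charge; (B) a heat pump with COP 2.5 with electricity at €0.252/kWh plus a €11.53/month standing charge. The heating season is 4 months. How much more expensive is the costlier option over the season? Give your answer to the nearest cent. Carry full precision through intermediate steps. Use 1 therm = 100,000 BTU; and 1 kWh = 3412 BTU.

Heat load = 76.6 × 10⁶ BTU = 76,600,000 BTU
Gas: input = 76,600,000 / 0.903 = 84,828,350 BTU = 848.3 therm → 848.3 × €0.991 = €840.65; + 4 × €7.25 standing = €869.65
Heat pump: 76,600,000 BTU / 3412 = 22,450 kWh heat; / 2.5 = 8,980 kWh in → × €0.252 = €2,262.98; + 4 × €11.53 standing = €2,309.10
Difference = |€869.65 − €2,309.10| = €1,439.45

€1439.45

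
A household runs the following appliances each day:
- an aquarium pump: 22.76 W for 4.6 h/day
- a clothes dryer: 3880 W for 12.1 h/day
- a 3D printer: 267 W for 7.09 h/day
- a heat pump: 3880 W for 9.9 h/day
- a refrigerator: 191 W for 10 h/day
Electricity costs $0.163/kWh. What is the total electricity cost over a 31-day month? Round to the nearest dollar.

aquarium pump: 22.76 W × 4.6 h × 31 d = 3,246 Wh = 3.246 kWh
clothes dryer: 3880 W × 12.1 h × 31 d = 1,455,388 Wh = 1,455 kWh
3D printer: 267 W × 7.09 h × 31 d = 58,684 Wh = 58.68 kWh
heat pump: 3880 W × 9.9 h × 31 d = 1,190,772 Wh = 1,191 kWh
refrigerator: 191 W × 10 h × 31 d = 59,210 Wh = 59.21 kWh
Total energy = 3.246 + 1,455 + 58.68 + 1,191 + 59.21 = 2,767 kWh
Cost = 2,767 kWh × $0.163 = $451.07 ≈ $451

$451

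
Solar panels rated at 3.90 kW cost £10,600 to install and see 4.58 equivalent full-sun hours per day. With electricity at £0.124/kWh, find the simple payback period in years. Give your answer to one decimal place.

Daily generation = 3.90 kW × 4.58 h = 17.86 kWh
Annual generation = 17.86 × 365 = 6519.6 kWh
Annual savings = 6519.6 × £0.124 = £808.43
Payback = £10,600 / £808.43 = 13.1 years

13.1 years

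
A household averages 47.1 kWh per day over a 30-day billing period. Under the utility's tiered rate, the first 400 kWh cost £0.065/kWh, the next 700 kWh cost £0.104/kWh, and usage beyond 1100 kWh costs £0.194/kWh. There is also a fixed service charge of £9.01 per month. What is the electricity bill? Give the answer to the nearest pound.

Usage = 47.1 kWh/day × 30 days = 1413 kWh
First 400 kWh × £0.065 = £26.00
Next 700 kWh × £0.104 = £72.80
Remaining 313 kWh × £0.194 = £60.72
Energy charge = £159.52; + service £9.01 = £168.53 ≈ £169

£169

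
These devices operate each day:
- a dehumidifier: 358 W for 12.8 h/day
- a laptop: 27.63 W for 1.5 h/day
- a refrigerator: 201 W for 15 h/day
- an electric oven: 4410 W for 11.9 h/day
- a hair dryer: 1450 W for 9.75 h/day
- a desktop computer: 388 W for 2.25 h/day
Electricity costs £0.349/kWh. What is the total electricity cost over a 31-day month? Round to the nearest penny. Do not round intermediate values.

dehumidifier: 358 W × 12.8 h × 31 d = 142,054 Wh = 142.1 kWh
laptop: 27.63 W × 1.5 h × 31 d = 1,285 Wh = 1.285 kWh
refrigerator: 201 W × 15 h × 31 d = 93,465 Wh = 93.47 kWh
electric oven: 4410 W × 11.9 h × 31 d = 1,626,849 Wh = 1,627 kWh
hair dryer: 1450 W × 9.75 h × 31 d = 438,262 Wh = 438.3 kWh
desktop computer: 388 W × 2.25 h × 31 d = 27,063 Wh = 27.06 kWh
Total energy = 142.1 + 1.285 + 93.47 + 1,627 + 438.3 + 27.06 = 2,329 kWh
Cost = 2,329 kWh × £0.349 = £812.81

£812.81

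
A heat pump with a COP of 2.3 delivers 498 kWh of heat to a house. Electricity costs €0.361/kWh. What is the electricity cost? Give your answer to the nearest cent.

€78.16

Electrical input = 498 kWh / 2.3 = 216.5 kWh
Cost = 216.5 × €0.361/kWh = €78.16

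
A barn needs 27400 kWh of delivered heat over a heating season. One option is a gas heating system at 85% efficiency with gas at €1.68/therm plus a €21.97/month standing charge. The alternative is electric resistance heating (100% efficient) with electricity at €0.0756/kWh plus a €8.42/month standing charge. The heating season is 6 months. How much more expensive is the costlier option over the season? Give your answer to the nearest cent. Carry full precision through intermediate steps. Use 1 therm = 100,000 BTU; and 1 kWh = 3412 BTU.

€142.36

Heat load = 27400 kWh × 3412 = 93,488,800 BTU
Gas: input = 93,488,800 / 0.85 = 109,986,824 BTU = 1,100 therm → 1,100 × €1.68 = €1,847.78; + 6 × €21.97 standing = €1,979.60
Electric: 93,488,800 BTU / 3412 = 27,400 kWh → × €0.0756 = €2,071.44; + 6 × €8.42 standing = €2,121.96
Difference = |€1,979.60 − €2,121.96| = €142.36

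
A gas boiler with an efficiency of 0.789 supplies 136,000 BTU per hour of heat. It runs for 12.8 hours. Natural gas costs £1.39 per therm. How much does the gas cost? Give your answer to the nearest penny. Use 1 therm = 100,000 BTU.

Heat delivered = 136,000 BTU/h × 12.8 h = 1,740,800 BTU
Gas input = 1,740,800 / 0.789 = 2,206,337 BTU
= 2,206,337 / 100,000 = 22.06 therm
Cost = 22.06 × £1.39/therm = £30.67

£30.67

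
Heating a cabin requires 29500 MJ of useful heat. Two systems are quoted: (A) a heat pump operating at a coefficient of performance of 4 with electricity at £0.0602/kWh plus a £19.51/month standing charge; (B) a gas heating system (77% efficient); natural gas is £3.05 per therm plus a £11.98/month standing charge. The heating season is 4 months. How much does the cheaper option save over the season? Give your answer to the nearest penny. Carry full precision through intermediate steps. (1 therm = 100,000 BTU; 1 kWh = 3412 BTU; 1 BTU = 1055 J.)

£954.13

Heat load = 29500 MJ = 29,500,000,000 J / 1055 = 27,962,085 BTU
Gas: input = 27,962,085 / 0.77 = 36,314,397 BTU = 363.1 therm → 363.1 × £3.05 = £1,107.59; + 4 × £11.98 standing = £1,155.51
Heat pump: 27,962,085 BTU / 3412 = 8,195 kWh heat; / 4 = 2,049 kWh in → × £0.0602 = £123.34; + 4 × £19.51 standing = £201.38
Difference = |£1,155.51 − £201.38| = £954.13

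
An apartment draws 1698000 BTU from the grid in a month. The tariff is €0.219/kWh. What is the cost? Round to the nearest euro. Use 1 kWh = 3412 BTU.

1698000 BTU × (0.00029308 kWh/BTU) = 497.7 kWh
Cost = 497.7 kWh × €0.219/kWh = €108.99 ≈ €109

€109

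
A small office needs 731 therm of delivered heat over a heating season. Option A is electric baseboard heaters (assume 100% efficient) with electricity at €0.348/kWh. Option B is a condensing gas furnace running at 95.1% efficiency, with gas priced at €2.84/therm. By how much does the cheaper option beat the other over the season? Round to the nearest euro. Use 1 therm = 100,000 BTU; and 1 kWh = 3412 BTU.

€5273

Heat load = 731 therm × 100,000 = 73,100,000 BTU
Gas: input = 73,100,000 / 0.951 = 76,866,456 BTU = 768.7 therm → 768.7 × €2.84 = €2,183.01
Electric: 73,100,000 BTU / 3412 = 21,420 kWh → × €0.348 = €7,455.69
Difference = |€2,183.01 − €7,455.69| = €5,272.68 ≈ €5273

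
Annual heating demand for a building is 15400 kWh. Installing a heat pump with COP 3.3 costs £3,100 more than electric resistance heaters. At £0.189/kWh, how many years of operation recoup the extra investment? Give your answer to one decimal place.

1.5 years

Resistance: 15400 kWh × £0.189 = £2,910.60/yr
Heat pump: 15400 / 3.3 = 4667 kWh in → × £0.189 = £882.00/yr
Annual savings = £2,028.60
Payback = £3,100 / £2,028.60 = 1.53 years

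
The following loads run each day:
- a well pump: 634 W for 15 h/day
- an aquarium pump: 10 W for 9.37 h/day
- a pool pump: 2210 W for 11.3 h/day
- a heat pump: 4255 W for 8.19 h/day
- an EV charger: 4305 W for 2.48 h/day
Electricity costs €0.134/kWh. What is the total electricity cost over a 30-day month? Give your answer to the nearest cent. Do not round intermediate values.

€322.01

well pump: 634 W × 15 h × 30 d = 285,300 Wh = 285.3 kWh
aquarium pump: 10 W × 9.37 h × 30 d = 2,811 Wh = 2.811 kWh
pool pump: 2210 W × 11.3 h × 30 d = 749,190 Wh = 749.2 kWh
heat pump: 4255 W × 8.19 h × 30 d = 1,045,453 Wh = 1,045 kWh
EV charger: 4305 W × 2.48 h × 30 d = 320,292 Wh = 320.3 kWh
Total energy = 285.3 + 2.811 + 749.2 + 1,045 + 320.3 = 2,403 kWh
Cost = 2,403 kWh × €0.134 = €322.01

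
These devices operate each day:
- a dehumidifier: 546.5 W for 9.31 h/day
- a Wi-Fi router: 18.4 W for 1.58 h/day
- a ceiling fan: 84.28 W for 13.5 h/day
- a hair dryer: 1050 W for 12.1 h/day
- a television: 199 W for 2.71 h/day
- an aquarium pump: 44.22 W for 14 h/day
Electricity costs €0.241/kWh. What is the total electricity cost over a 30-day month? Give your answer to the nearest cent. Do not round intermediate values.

€145.45

dehumidifier: 546.5 W × 9.31 h × 30 d = 152,637 Wh = 152.6 kWh
Wi-Fi router: 18.4 W × 1.58 h × 30 d = 872 Wh = 0.8722 kWh
ceiling fan: 84.28 W × 13.5 h × 30 d = 34,133 Wh = 34.13 kWh
hair dryer: 1050 W × 12.1 h × 30 d = 381,150 Wh = 381.1 kWh
television: 199 W × 2.71 h × 30 d = 16,179 Wh = 16.18 kWh
aquarium pump: 44.22 W × 14 h × 30 d = 18,572 Wh = 18.57 kWh
Total energy = 152.6 + 0.8722 + 34.13 + 381.1 + 16.18 + 18.57 = 603.5 kWh
Cost = 603.5 kWh × €0.241 = €145.45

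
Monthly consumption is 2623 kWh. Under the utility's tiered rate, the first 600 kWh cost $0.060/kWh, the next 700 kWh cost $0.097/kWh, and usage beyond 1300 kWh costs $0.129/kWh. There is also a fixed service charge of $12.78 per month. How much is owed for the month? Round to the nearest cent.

$287.35

First 600 kWh × $0.060 = $36.00
Next 700 kWh × $0.097 = $67.90
Remaining 1323 kWh × $0.129 = $170.67
Energy charge = $274.57; + service $12.78 = $287.35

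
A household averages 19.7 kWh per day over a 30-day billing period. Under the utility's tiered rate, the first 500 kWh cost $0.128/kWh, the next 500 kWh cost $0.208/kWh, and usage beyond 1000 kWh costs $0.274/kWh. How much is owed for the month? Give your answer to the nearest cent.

$82.93

Usage = 19.7 kWh/day × 30 days = 591 kWh
First 500 kWh × $0.128 = $64.00
Next 91 kWh × $0.208 = $18.93
Remaining tier: 0 kWh (not reached)
Total = $82.93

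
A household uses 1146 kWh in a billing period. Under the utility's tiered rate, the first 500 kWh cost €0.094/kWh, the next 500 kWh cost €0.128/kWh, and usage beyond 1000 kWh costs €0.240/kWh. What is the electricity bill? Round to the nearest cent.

First 500 kWh × €0.094 = €47.00
Next 500 kWh × €0.128 = €64.00
Remaining 146 kWh × €0.240 = €35.04
Total = €146.04

€146.04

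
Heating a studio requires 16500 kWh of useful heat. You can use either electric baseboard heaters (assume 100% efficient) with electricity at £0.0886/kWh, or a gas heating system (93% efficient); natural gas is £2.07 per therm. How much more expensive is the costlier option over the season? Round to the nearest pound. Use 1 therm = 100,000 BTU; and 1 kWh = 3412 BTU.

Heat load = 16500 kWh × 3412 = 56,298,000 BTU
Gas: input = 56,298,000 / 0.93 = 60,535,484 BTU = 605.4 therm → 605.4 × £2.07 = £1,253.08
Electric: 56,298,000 BTU / 3412 = 16,500 kWh → × £0.0886 = £1,461.90
Difference = |£1,253.08 − £1,461.90| = £208.82 ≈ £209

£209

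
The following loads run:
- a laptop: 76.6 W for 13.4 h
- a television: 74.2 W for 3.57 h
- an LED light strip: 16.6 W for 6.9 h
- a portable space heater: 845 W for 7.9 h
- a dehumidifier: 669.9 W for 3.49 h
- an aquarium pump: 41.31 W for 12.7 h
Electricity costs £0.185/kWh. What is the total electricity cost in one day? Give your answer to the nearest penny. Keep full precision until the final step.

laptop: 76.6 W × 13.4 h = 1,026 Wh = 1.026 kWh
television: 74.2 W × 3.57 h = 265 Wh = 0.2649 kWh
LED light strip: 16.6 W × 6.9 h = 115 Wh = 0.1145 kWh
portable space heater: 845 W × 7.9 h = 6,676 Wh = 6.676 kWh
dehumidifier: 669.9 W × 3.49 h = 2,338 Wh = 2.338 kWh
aquarium pump: 41.31 W × 12.7 h = 525 Wh = 0.5246 kWh
Total energy = 1.026 + 0.2649 + 0.1145 + 6.676 + 2.338 + 0.5246 = 10.94 kWh
Cost = 10.94 kWh × £0.185 = £2.02

£2.02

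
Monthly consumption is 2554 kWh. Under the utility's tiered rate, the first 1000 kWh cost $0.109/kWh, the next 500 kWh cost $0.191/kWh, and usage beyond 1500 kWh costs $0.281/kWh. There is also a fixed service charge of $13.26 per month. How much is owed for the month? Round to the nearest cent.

First 1000 kWh × $0.109 = $109.00
Next 500 kWh × $0.191 = $95.50
Remaining 1054 kWh × $0.281 = $296.17
Energy charge = $500.67; + service $13.26 = $513.93

$513.93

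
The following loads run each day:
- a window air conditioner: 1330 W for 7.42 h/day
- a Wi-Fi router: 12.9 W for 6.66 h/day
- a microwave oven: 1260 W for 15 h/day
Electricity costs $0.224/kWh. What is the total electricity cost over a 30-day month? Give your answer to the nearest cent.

$193.90

window air conditioner: 1330 W × 7.42 h × 30 d = 296,058 Wh = 296.1 kWh
Wi-Fi router: 12.9 W × 6.66 h × 30 d = 2,577 Wh = 2.577 kWh
microwave oven: 1260 W × 15 h × 30 d = 567,000 Wh = 567 kWh
Total energy = 296.1 + 2.577 + 567 = 865.6 kWh
Cost = 865.6 kWh × $0.224 = $193.90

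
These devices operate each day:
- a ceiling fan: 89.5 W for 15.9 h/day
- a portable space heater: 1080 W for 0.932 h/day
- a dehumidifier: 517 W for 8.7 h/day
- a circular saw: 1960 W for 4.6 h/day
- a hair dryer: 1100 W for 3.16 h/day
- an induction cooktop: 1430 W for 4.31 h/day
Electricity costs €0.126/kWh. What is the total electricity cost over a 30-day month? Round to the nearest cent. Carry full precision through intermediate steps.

€96.70

ceiling fan: 89.5 W × 15.9 h × 30 d = 42,692 Wh = 42.69 kWh
portable space heater: 1080 W × 0.932 h × 30 d = 30,197 Wh = 30.2 kWh
dehumidifier: 517 W × 8.7 h × 30 d = 134,937 Wh = 134.9 kWh
circular saw: 1960 W × 4.6 h × 30 d = 270,480 Wh = 270.5 kWh
hair dryer: 1100 W × 3.16 h × 30 d = 104,280 Wh = 104.3 kWh
induction cooktop: 1430 W × 4.31 h × 30 d = 184,899 Wh = 184.9 kWh
Total energy = 42.69 + 30.2 + 134.9 + 270.5 + 104.3 + 184.9 = 767.5 kWh
Cost = 767.5 kWh × €0.126 = €96.70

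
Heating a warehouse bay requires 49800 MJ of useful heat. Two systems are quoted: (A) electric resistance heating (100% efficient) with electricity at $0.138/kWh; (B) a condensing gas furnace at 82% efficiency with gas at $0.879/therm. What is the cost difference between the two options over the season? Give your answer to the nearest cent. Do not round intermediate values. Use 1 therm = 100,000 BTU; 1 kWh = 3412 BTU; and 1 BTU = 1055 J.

$1403.18

Heat load = 49800 MJ = 49,800,000,000 J / 1055 = 47,203,791 BTU
Gas: input = 47,203,791 / 0.82 = 57,565,599 BTU = 575.7 therm → 575.7 × $0.879 = $506.00
Electric: 47,203,791 BTU / 3412 = 13,830 kWh → × $0.138 = $1,909.18
Difference = |$506.00 − $1,909.18| = $1,403.18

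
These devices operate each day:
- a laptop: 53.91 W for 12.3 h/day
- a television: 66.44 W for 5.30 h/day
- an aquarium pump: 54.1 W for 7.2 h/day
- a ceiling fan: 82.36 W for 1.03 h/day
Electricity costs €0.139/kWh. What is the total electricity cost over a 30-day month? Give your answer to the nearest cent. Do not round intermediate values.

laptop: 53.91 W × 12.3 h × 30 d = 19,893 Wh = 19.89 kWh
television: 66.44 W × 5.30 h × 30 d = 10,564 Wh = 10.56 kWh
aquarium pump: 54.1 W × 7.2 h × 30 d = 11,686 Wh = 11.69 kWh
ceiling fan: 82.36 W × 1.03 h × 30 d = 2,545 Wh = 2.545 kWh
Total energy = 19.89 + 10.56 + 11.69 + 2.545 = 44.69 kWh
Cost = 44.69 kWh × €0.139 = €6.21

€6.21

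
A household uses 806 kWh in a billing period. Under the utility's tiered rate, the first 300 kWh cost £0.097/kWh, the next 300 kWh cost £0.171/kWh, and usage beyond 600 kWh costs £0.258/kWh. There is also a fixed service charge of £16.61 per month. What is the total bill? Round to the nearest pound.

£150

First 300 kWh × £0.097 = £29.10
Next 300 kWh × £0.171 = £51.30
Remaining 206 kWh × £0.258 = £53.15
Energy charge = £133.55; + service £16.61 = £150.16 ≈ £150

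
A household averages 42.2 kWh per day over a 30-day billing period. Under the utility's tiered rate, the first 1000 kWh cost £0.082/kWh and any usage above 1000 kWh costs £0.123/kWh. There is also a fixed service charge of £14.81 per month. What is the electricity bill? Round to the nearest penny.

£129.53

Usage = 42.2 kWh/day × 30 days = 1266 kWh
First 1000 kWh × £0.082 = £82.00
Remaining 266 kWh × £0.123 = £32.72
Energy charge = £114.72; + service £14.81 = £129.53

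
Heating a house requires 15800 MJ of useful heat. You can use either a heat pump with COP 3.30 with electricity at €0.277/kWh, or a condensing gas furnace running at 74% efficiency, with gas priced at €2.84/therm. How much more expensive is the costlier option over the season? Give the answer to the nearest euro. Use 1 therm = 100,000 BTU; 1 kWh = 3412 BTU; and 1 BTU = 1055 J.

€206

Heat load = 15800 MJ = 15,800,000,000 J / 1055 = 14,976,303 BTU
Gas: input = 14,976,303 / 0.74 = 20,238,248 BTU = 202.4 therm → 202.4 × €2.84 = €574.77
Heat pump: 14,976,303 BTU / 3412 = 4,389 kWh heat; / 3.30 = 1,330 kWh in → × €0.277 = €368.44
Difference = |€574.77 − €368.44| = €206.33 ≈ €206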